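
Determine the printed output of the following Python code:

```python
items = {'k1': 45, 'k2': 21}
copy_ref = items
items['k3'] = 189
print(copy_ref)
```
{'k1': 45, 'k2': 21, 'k3': 189}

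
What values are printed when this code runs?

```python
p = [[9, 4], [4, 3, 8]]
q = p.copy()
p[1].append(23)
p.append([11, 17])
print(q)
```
[[9, 4], [4, 3, 8, 23]]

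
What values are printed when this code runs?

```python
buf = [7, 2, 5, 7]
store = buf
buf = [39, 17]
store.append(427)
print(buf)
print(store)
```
[39, 17]
[7, 2, 5, 7, 427]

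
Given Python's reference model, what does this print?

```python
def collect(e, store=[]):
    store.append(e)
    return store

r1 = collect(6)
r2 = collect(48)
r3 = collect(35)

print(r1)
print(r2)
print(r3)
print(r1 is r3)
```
[6, 48, 35]
[6, 48, 35]
[6, 48, 35]
True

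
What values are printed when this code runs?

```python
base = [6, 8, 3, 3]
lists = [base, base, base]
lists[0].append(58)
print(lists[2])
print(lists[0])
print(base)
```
[6, 8, 3, 3, 58]
[6, 8, 3, 3, 58]
[6, 8, 3, 3, 58]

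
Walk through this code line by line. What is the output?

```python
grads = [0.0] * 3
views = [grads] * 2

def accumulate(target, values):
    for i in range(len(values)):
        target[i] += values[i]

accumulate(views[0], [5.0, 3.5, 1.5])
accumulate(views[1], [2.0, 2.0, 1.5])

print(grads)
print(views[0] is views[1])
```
[7.0, 5.5, 3.0]
True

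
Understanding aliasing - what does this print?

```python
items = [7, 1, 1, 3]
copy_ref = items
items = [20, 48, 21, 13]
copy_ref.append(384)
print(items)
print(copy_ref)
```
[20, 48, 21, 13]
[7, 1, 1, 3, 384]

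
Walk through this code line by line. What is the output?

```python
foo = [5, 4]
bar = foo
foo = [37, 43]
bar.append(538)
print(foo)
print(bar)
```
[37, 43]
[5, 4, 538]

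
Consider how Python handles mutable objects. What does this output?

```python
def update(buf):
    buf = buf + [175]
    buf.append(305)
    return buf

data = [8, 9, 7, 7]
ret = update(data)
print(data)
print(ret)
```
[8, 9, 7, 7]
[8, 9, 7, 7, 175, 305]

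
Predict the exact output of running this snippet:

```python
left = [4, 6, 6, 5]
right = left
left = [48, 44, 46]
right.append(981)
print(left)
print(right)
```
[48, 44, 46]
[4, 6, 6, 5, 981]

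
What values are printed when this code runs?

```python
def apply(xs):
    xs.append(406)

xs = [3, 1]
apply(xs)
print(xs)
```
[3, 1, 406]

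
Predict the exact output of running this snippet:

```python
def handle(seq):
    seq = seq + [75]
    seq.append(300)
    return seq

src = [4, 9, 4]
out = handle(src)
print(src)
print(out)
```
[4, 9, 4]
[4, 9, 4, 75, 300]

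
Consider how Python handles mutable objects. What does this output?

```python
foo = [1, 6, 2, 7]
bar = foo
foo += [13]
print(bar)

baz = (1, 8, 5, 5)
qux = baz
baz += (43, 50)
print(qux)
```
[1, 6, 2, 7, 13]
(1, 8, 5, 5)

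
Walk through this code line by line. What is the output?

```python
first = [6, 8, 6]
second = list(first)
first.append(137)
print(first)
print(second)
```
[6, 8, 6, 137]
[6, 8, 6]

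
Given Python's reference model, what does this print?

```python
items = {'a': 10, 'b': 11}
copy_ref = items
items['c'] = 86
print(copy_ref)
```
{'a': 10, 'b': 11, 'c': 86}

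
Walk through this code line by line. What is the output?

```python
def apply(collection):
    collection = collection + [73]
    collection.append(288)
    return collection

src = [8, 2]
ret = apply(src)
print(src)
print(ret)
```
[8, 2]
[8, 2, 73, 288]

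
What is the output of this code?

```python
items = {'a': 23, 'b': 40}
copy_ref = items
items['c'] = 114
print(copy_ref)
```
{'a': 23, 'b': 40, 'c': 114}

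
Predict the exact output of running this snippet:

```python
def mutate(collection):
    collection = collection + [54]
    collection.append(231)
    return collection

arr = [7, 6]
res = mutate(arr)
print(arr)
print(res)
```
[7, 6]
[7, 6, 54, 231]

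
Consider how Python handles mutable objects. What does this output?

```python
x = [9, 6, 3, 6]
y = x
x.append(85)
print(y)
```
[9, 6, 3, 6, 85]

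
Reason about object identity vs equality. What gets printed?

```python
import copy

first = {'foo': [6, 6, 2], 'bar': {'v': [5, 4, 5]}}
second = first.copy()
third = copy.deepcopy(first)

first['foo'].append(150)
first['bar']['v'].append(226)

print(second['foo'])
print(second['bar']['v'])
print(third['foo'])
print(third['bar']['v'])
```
[6, 6, 2, 150]
[5, 4, 5, 226]
[6, 6, 2]
[5, 4, 5]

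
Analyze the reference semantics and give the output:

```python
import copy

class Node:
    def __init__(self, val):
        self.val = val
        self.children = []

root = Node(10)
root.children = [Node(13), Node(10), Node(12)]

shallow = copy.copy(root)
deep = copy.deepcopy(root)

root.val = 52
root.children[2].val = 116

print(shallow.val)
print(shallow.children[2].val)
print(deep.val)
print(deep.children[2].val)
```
10
116
10
12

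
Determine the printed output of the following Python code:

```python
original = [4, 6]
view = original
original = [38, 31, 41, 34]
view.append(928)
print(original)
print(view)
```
[38, 31, 41, 34]
[4, 6, 928]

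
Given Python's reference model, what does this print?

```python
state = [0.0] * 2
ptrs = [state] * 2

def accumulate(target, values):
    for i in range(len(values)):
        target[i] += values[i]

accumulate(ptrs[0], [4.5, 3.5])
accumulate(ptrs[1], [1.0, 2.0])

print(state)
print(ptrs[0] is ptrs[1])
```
[5.5, 5.5]
True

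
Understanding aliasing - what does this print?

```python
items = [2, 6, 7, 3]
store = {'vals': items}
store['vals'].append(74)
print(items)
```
[2, 6, 7, 3, 74]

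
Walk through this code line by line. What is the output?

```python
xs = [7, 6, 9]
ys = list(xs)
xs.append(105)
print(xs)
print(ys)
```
[7, 6, 9, 105]
[7, 6, 9]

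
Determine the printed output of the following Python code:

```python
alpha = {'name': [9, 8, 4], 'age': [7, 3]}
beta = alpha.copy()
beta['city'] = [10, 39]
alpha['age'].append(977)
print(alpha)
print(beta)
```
{'name': [9, 8, 4], 'age': [7, 3, 977]}
{'name': [9, 8, 4], 'age': [7, 3, 977], 'city': [10, 39]}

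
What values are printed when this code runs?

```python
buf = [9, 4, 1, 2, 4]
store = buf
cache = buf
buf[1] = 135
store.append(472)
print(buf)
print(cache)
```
[9, 135, 1, 2, 4, 472]
[9, 135, 1, 2, 4, 472]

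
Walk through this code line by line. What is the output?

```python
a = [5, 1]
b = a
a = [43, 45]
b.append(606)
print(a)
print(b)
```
[43, 45]
[5, 1, 606]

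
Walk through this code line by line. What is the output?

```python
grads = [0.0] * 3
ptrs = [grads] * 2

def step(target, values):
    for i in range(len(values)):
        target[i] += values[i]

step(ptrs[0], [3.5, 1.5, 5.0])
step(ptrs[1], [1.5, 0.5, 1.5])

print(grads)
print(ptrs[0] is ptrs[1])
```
[5.0, 2.0, 6.5]
True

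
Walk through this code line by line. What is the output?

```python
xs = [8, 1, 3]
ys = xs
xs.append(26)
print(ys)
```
[8, 1, 3, 26]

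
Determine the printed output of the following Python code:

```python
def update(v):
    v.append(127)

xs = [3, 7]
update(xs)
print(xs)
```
[3, 7, 127]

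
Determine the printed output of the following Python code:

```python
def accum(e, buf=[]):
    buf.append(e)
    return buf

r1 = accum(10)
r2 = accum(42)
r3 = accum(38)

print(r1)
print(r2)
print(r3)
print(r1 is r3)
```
[10, 42, 38]
[10, 42, 38]
[10, 42, 38]
True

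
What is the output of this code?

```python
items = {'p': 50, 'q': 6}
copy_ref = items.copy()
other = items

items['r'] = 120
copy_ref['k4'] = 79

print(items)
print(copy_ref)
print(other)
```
{'p': 50, 'q': 6, 'r': 120}
{'p': 50, 'q': 6, 'k4': 79}
{'p': 50, 'q': 6, 'r': 120}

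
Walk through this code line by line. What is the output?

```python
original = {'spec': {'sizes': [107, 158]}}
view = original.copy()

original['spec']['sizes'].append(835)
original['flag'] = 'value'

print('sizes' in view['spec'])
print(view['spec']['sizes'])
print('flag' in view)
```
True
[107, 158, 835]
False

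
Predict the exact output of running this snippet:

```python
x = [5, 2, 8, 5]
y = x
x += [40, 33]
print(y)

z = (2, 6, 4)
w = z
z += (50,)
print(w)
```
[5, 2, 8, 5, 40, 33]
(2, 6, 4)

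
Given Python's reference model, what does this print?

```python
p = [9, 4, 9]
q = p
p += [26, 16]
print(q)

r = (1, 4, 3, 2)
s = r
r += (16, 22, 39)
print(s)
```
[9, 4, 9, 26, 16]
(1, 4, 3, 2)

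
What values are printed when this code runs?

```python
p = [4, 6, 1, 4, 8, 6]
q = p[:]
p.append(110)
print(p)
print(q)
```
[4, 6, 1, 4, 8, 6, 110]
[4, 6, 1, 4, 8, 6]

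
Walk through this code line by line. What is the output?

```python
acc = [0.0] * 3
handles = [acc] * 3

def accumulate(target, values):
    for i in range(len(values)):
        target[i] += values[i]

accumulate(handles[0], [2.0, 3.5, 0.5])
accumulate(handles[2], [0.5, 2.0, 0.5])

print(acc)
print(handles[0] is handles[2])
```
[2.5, 5.5, 1.0]
True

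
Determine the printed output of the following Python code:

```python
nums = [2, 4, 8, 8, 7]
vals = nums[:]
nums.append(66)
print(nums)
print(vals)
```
[2, 4, 8, 8, 7, 66]
[2, 4, 8, 8, 7]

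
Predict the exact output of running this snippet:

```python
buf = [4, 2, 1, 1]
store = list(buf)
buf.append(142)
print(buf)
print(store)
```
[4, 2, 1, 1, 142]
[4, 2, 1, 1]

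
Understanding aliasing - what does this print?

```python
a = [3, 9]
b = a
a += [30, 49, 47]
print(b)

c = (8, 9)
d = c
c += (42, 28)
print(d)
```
[3, 9, 30, 49, 47]
(8, 9)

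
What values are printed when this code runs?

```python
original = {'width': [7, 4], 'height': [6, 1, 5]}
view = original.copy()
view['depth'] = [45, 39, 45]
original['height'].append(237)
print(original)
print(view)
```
{'width': [7, 4], 'height': [6, 1, 5, 237]}
{'width': [7, 4], 'height': [6, 1, 5, 237], 'depth': [45, 39, 45]}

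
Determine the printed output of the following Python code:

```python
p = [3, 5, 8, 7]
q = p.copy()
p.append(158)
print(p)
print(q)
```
[3, 5, 8, 7, 158]
[3, 5, 8, 7]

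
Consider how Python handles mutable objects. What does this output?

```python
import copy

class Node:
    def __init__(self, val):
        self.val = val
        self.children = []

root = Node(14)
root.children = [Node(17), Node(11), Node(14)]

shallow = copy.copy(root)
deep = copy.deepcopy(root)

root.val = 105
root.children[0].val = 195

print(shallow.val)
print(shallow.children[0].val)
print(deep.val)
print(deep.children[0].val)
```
14
195
14
17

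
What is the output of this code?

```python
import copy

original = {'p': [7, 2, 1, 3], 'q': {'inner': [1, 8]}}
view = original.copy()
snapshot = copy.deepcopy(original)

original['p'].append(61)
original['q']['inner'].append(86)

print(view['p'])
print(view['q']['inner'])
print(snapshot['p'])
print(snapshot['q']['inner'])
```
[7, 2, 1, 3, 61]
[1, 8, 86]
[7, 2, 1, 3]
[1, 8]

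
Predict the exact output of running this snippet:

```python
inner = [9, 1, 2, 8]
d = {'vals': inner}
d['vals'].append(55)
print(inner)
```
[9, 1, 2, 8, 55]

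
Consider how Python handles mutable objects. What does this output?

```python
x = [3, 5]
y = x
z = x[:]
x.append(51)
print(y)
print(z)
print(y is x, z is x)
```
[3, 5, 51]
[3, 5]
True False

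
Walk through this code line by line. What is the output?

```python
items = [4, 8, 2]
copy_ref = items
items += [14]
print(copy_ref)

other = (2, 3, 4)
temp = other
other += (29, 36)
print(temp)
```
[4, 8, 2, 14]
(2, 3, 4)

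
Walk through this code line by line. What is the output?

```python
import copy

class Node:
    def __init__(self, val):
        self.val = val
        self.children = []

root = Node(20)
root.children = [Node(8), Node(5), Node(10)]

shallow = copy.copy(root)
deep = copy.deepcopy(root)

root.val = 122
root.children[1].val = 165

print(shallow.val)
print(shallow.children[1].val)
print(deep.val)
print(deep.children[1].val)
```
20
165
20
5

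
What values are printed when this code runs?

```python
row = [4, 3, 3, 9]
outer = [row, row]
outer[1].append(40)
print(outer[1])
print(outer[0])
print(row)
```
[4, 3, 3, 9, 40]
[4, 3, 3, 9, 40]
[4, 3, 3, 9, 40]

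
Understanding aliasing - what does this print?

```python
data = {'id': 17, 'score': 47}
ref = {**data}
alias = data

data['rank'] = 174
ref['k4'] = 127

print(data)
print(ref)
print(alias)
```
{'id': 17, 'score': 47, 'rank': 174}
{'id': 17, 'score': 47, 'k4': 127}
{'id': 17, 'score': 47, 'rank': 174}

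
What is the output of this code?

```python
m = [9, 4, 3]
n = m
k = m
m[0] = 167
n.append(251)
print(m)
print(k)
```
[167, 4, 3, 251]
[167, 4, 3, 251]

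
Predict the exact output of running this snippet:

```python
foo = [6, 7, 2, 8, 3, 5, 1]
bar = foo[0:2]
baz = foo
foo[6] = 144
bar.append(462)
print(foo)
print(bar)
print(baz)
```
[6, 7, 2, 8, 3, 5, 144]
[6, 7, 462]
[6, 7, 2, 8, 3, 5, 144]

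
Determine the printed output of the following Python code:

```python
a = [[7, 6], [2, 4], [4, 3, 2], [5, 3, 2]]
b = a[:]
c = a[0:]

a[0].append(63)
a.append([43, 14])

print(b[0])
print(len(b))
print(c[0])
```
[7, 6, 63]
4
[7, 6, 63]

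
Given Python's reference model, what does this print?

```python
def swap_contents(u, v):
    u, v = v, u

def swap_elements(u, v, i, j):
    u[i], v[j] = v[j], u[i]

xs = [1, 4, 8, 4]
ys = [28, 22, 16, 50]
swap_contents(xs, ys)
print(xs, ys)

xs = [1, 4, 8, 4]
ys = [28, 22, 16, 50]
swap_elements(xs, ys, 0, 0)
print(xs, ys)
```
[1, 4, 8, 4] [28, 22, 16, 50]
[28, 4, 8, 4] [1, 22, 16, 50]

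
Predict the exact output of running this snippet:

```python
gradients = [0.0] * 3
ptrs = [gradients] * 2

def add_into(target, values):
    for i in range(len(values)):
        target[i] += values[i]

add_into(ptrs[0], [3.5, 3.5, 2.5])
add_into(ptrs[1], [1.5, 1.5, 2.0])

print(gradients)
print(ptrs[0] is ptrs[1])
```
[5.0, 5.0, 4.5]
True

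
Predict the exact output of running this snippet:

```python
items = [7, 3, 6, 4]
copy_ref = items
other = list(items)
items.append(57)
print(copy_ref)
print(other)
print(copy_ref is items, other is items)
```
[7, 3, 6, 4, 57]
[7, 3, 6, 4]
True False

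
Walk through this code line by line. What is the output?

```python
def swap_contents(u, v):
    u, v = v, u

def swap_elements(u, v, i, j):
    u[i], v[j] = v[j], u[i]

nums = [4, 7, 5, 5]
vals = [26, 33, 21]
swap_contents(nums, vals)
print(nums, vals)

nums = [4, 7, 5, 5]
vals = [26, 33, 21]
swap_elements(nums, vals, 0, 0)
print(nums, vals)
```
[4, 7, 5, 5] [26, 33, 21]
[26, 7, 5, 5] [4, 33, 21]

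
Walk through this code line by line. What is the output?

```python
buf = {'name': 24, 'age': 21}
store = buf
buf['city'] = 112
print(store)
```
{'name': 24, 'age': 21, 'city': 112}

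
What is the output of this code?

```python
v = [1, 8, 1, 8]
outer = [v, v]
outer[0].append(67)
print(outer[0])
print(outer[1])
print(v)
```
[1, 8, 1, 8, 67]
[1, 8, 1, 8, 67]
[1, 8, 1, 8, 67]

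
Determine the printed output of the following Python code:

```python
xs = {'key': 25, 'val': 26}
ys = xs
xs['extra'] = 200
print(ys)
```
{'key': 25, 'val': 26, 'extra': 200}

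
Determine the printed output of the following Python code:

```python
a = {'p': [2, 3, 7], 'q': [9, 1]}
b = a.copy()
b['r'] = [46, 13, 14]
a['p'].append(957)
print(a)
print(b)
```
{'p': [2, 3, 7, 957], 'q': [9, 1]}
{'p': [2, 3, 7, 957], 'q': [9, 1], 'r': [46, 13, 14]}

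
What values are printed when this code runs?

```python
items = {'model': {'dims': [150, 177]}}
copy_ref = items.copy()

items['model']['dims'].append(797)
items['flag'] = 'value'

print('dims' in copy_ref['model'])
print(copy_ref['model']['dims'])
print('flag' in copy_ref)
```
True
[150, 177, 797]
False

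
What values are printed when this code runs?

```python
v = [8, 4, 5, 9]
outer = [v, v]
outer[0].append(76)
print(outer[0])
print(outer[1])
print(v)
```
[8, 4, 5, 9, 76]
[8, 4, 5, 9, 76]
[8, 4, 5, 9, 76]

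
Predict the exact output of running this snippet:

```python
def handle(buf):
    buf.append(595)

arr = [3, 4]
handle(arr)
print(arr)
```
[3, 4, 595]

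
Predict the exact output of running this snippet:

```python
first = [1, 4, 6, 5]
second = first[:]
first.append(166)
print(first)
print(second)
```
[1, 4, 6, 5, 166]
[1, 4, 6, 5]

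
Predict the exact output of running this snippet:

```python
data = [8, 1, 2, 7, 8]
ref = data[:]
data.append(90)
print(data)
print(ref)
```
[8, 1, 2, 7, 8, 90]
[8, 1, 2, 7, 8]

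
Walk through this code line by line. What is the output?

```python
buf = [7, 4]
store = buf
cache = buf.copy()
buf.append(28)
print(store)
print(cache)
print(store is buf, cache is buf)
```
[7, 4, 28]
[7, 4]
True False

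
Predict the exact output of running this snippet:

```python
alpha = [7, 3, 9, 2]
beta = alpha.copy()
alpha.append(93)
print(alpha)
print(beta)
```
[7, 3, 9, 2, 93]
[7, 3, 9, 2]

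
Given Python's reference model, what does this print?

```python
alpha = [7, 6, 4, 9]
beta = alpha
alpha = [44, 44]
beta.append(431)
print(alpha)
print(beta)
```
[44, 44]
[7, 6, 4, 9, 431]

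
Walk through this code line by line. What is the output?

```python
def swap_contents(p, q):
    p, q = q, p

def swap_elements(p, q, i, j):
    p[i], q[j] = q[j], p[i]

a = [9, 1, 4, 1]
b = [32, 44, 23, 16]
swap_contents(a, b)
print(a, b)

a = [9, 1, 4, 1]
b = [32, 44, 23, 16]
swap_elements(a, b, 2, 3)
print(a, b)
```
[9, 1, 4, 1] [32, 44, 23, 16]
[9, 1, 16, 1] [32, 44, 23, 4]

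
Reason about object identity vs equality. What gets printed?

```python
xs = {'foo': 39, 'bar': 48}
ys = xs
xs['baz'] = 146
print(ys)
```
{'foo': 39, 'bar': 48, 'baz': 146}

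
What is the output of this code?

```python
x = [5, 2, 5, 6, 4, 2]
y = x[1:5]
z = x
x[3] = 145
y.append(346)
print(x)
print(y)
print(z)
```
[5, 2, 5, 145, 4, 2]
[2, 5, 6, 4, 346]
[5, 2, 5, 145, 4, 2]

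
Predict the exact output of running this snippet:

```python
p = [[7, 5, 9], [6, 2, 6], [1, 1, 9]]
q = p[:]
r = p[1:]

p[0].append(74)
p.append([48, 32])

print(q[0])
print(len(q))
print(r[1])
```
[7, 5, 9, 74]
3
[1, 1, 9]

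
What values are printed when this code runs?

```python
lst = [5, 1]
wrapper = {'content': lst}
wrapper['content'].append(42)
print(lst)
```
[5, 1, 42]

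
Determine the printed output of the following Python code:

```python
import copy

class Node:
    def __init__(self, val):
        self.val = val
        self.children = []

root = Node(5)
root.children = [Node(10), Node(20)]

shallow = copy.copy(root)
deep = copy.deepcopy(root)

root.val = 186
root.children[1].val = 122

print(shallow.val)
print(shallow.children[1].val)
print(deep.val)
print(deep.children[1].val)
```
5
122
5
20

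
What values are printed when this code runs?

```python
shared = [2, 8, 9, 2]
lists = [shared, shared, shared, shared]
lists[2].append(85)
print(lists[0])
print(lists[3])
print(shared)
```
[2, 8, 9, 2, 85]
[2, 8, 9, 2, 85]
[2, 8, 9, 2, 85]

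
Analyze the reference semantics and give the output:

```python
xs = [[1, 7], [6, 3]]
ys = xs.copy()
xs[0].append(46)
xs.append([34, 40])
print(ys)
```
[[1, 7, 46], [6, 3]]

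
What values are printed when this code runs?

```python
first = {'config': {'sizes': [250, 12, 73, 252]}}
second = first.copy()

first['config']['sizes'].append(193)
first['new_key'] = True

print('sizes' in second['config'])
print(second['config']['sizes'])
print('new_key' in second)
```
True
[250, 12, 73, 252, 193]
False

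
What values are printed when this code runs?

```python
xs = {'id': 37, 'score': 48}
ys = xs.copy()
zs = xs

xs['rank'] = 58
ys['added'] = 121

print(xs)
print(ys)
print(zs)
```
{'id': 37, 'score': 48, 'rank': 58}
{'id': 37, 'score': 48, 'added': 121}
{'id': 37, 'score': 48, 'rank': 58}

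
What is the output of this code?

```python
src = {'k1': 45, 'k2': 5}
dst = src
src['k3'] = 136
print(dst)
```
{'k1': 45, 'k2': 5, 'k3': 136}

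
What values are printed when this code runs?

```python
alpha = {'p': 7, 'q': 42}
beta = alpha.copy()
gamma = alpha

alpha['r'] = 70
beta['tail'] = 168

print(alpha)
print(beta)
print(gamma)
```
{'p': 7, 'q': 42, 'r': 70}
{'p': 7, 'q': 42, 'tail': 168}
{'p': 7, 'q': 42, 'r': 70}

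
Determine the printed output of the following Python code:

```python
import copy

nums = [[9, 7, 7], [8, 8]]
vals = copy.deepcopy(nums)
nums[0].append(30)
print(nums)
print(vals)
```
[[9, 7, 7, 30], [8, 8]]
[[9, 7, 7], [8, 8]]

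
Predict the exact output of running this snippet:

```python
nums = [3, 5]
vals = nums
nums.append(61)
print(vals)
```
[3, 5, 61]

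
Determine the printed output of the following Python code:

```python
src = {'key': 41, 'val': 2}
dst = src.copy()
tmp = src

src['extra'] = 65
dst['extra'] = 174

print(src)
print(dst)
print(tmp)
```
{'key': 41, 'val': 2, 'extra': 65}
{'key': 41, 'val': 2, 'extra': 174}
{'key': 41, 'val': 2, 'extra': 65}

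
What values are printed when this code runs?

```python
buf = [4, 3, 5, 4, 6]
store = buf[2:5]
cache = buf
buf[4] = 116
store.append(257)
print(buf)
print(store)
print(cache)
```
[4, 3, 5, 4, 116]
[5, 4, 6, 257]
[4, 3, 5, 4, 116]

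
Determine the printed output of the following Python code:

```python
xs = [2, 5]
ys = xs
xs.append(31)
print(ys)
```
[2, 5, 31]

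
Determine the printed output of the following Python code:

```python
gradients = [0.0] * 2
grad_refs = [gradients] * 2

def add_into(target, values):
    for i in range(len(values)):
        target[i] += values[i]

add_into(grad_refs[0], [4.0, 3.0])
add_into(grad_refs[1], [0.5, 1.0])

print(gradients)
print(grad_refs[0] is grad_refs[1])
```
[4.5, 4.0]
True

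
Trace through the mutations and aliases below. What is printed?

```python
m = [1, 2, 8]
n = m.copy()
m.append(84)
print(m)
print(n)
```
[1, 2, 8, 84]
[1, 2, 8]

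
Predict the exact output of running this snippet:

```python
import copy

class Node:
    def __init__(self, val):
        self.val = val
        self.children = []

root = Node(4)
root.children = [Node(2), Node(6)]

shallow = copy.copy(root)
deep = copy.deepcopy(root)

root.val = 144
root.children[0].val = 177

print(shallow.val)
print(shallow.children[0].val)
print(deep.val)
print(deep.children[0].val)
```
4
177
4
2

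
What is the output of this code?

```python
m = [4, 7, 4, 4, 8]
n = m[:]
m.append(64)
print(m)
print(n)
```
[4, 7, 4, 4, 8, 64]
[4, 7, 4, 4, 8]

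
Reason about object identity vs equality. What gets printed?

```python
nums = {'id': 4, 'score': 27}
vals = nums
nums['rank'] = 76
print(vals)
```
{'id': 4, 'score': 27, 'rank': 76}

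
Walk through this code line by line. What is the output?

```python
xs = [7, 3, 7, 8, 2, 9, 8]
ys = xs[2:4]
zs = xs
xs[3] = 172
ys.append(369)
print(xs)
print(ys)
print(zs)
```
[7, 3, 7, 172, 2, 9, 8]
[7, 8, 369]
[7, 3, 7, 172, 2, 9, 8]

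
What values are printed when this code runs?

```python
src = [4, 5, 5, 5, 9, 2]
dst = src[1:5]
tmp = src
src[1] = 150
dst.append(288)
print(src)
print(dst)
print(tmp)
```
[4, 150, 5, 5, 9, 2]
[5, 5, 5, 9, 288]
[4, 150, 5, 5, 9, 2]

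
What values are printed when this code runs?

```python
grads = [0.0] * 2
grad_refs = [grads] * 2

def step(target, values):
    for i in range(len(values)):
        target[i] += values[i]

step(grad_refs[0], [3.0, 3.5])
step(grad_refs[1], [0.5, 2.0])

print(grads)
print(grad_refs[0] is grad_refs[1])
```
[3.5, 5.5]
True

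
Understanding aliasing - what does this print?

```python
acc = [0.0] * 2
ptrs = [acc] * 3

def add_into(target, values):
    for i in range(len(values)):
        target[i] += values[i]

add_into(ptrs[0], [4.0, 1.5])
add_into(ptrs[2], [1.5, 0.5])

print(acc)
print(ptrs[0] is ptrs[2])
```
[5.5, 2.0]
True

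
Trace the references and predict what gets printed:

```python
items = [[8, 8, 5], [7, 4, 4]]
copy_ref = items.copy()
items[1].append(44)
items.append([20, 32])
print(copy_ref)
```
[[8, 8, 5], [7, 4, 4, 44]]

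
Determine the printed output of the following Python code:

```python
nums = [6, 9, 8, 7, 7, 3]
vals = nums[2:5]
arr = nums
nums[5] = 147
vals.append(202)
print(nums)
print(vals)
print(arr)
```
[6, 9, 8, 7, 7, 147]
[8, 7, 7, 202]
[6, 9, 8, 7, 7, 147]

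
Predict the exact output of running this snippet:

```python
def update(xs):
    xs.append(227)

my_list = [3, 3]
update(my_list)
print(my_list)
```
[3, 3, 227]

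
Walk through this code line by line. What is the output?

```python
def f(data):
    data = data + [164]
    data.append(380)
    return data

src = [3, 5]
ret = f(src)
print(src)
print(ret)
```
[3, 5]
[3, 5, 164, 380]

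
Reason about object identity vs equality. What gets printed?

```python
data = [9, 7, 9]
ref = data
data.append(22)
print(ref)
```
[9, 7, 9, 22]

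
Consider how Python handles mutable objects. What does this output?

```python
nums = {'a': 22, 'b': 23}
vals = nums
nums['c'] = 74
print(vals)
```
{'a': 22, 'b': 23, 'c': 74}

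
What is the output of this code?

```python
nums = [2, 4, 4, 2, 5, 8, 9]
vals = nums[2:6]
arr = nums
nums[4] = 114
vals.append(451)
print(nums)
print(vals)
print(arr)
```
[2, 4, 4, 2, 114, 8, 9]
[4, 2, 5, 8, 451]
[2, 4, 4, 2, 114, 8, 9]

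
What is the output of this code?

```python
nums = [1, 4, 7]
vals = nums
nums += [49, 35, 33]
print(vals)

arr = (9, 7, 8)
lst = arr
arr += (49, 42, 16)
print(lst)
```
[1, 4, 7, 49, 35, 33]
(9, 7, 8)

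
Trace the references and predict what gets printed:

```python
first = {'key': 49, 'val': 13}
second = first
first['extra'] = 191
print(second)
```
{'key': 49, 'val': 13, 'extra': 191}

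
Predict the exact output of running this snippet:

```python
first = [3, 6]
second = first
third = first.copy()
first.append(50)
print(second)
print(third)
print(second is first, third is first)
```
[3, 6, 50]
[3, 6]
True False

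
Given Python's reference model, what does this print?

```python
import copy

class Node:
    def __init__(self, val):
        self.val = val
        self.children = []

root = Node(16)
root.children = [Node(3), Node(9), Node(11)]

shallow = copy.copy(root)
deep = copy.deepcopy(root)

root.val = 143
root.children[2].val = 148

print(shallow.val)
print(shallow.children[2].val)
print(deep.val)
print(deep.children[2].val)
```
16
148
16
11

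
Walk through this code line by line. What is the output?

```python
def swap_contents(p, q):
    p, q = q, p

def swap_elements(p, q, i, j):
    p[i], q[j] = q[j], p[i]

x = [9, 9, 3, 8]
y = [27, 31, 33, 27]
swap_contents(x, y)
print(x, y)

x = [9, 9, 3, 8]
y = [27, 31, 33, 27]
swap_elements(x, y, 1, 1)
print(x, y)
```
[9, 9, 3, 8] [27, 31, 33, 27]
[9, 31, 3, 8] [27, 9, 33, 27]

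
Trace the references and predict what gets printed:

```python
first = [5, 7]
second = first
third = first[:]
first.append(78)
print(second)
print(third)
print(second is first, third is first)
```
[5, 7, 78]
[5, 7]
True False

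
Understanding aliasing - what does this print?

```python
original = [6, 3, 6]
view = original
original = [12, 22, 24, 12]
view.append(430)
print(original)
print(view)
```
[12, 22, 24, 12]
[6, 3, 6, 430]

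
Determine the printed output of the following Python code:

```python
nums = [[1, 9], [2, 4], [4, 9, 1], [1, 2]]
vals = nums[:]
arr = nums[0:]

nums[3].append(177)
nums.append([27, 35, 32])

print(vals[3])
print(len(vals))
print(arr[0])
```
[1, 2, 177]
4
[1, 9]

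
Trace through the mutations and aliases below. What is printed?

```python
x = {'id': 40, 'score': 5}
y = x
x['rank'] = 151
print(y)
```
{'id': 40, 'score': 5, 'rank': 151}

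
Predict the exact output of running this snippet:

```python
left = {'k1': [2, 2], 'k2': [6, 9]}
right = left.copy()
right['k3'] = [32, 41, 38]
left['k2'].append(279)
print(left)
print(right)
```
{'k1': [2, 2], 'k2': [6, 9, 279]}
{'k1': [2, 2], 'k2': [6, 9, 279], 'k3': [32, 41, 38]}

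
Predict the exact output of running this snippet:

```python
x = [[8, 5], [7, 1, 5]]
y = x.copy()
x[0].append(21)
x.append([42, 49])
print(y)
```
[[8, 5, 21], [7, 1, 5]]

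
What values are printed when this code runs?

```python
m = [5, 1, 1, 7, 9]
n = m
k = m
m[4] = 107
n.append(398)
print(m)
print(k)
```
[5, 1, 1, 7, 107, 398]
[5, 1, 1, 7, 107, 398]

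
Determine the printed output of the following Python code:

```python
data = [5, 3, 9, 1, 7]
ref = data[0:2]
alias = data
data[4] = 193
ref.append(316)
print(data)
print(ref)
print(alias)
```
[5, 3, 9, 1, 193]
[5, 3, 316]
[5, 3, 9, 1, 193]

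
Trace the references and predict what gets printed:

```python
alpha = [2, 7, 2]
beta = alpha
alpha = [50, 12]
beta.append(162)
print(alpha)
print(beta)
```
[50, 12]
[2, 7, 2, 162]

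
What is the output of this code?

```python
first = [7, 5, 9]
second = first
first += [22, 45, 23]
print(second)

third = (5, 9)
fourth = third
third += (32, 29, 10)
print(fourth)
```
[7, 5, 9, 22, 45, 23]
(5, 9)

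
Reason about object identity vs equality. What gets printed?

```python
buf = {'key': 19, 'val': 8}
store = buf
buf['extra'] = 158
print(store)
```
{'key': 19, 'val': 8, 'extra': 158}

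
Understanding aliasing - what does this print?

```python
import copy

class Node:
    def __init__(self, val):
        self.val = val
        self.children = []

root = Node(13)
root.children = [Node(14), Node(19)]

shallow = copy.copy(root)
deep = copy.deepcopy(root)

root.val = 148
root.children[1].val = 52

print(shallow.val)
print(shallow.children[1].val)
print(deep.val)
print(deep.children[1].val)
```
13
52
13
19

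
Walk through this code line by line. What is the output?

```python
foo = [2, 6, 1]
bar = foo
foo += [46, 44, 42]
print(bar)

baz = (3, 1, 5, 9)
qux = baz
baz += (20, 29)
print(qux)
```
[2, 6, 1, 46, 44, 42]
(3, 1, 5, 9)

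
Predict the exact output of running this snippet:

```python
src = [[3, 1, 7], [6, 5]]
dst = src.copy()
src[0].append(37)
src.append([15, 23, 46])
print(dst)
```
[[3, 1, 7, 37], [6, 5]]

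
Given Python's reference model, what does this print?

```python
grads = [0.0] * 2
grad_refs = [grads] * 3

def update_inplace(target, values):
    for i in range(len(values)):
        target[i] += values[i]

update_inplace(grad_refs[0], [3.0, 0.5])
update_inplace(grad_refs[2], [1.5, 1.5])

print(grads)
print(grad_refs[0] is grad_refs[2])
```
[4.5, 2.0]
True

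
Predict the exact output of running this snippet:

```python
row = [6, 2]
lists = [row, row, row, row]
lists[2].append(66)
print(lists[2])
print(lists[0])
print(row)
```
[6, 2, 66]
[6, 2, 66]
[6, 2, 66]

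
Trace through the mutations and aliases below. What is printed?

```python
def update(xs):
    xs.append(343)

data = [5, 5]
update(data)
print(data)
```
[5, 5, 343]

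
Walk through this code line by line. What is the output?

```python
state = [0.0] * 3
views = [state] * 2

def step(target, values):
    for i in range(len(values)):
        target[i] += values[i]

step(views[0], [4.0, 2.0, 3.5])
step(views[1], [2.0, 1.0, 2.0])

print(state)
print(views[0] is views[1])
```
[6.0, 3.0, 5.5]
True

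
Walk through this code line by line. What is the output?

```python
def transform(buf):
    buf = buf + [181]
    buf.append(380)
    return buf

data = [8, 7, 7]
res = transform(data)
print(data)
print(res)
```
[8, 7, 7]
[8, 7, 7, 181, 380]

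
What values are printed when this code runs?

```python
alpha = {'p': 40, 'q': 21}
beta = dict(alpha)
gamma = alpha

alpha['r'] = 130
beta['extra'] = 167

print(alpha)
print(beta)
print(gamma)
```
{'p': 40, 'q': 21, 'r': 130}
{'p': 40, 'q': 21, 'extra': 167}
{'p': 40, 'q': 21, 'r': 130}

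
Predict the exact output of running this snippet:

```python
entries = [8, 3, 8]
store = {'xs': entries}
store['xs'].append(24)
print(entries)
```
[8, 3, 8, 24]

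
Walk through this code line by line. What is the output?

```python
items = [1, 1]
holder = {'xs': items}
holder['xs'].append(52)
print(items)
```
[1, 1, 52]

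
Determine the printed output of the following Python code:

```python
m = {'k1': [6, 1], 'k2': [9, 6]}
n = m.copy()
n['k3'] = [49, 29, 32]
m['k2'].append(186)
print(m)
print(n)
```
{'k1': [6, 1], 'k2': [9, 6, 186]}
{'k1': [6, 1], 'k2': [9, 6, 186], 'k3': [49, 29, 32]}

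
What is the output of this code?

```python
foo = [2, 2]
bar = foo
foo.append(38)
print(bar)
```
[2, 2, 38]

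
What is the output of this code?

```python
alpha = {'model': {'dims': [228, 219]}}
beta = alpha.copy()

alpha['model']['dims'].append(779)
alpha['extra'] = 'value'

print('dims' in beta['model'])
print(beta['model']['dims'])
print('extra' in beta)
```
True
[228, 219, 779]
False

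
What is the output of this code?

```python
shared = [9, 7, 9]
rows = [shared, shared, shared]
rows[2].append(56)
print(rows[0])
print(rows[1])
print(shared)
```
[9, 7, 9, 56]
[9, 7, 9, 56]
[9, 7, 9, 56]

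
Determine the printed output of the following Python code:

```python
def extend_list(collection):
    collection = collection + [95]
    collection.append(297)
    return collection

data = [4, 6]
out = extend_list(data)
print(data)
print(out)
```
[4, 6]
[4, 6, 95, 297]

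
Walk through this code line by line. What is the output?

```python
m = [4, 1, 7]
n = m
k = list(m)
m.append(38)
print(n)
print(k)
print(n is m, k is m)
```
[4, 1, 7, 38]
[4, 1, 7]
True False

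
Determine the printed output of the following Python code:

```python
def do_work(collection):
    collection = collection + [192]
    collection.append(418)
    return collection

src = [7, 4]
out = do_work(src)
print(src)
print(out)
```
[7, 4]
[7, 4, 192, 418]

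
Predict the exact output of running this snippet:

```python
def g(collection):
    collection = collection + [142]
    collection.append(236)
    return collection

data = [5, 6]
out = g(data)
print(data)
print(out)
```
[5, 6]
[5, 6, 142, 236]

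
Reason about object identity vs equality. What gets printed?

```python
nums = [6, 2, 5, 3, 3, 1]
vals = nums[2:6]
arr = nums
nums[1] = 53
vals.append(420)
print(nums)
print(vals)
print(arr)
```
[6, 53, 5, 3, 3, 1]
[5, 3, 3, 1, 420]
[6, 53, 5, 3, 3, 1]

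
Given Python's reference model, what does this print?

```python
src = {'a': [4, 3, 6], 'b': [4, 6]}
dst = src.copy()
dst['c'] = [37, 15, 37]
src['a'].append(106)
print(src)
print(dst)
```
{'a': [4, 3, 6, 106], 'b': [4, 6]}
{'a': [4, 3, 6, 106], 'b': [4, 6], 'c': [37, 15, 37]}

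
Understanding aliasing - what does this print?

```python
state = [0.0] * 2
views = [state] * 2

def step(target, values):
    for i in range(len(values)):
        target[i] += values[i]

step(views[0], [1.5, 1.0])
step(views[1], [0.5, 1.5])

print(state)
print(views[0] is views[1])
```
[2.0, 2.5]
True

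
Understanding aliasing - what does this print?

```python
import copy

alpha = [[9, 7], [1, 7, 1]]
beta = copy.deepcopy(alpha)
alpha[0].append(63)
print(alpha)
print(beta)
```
[[9, 7, 63], [1, 7, 1]]
[[9, 7], [1, 7, 1]]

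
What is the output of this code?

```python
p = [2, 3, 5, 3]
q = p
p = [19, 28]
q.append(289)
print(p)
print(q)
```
[19, 28]
[2, 3, 5, 3, 289]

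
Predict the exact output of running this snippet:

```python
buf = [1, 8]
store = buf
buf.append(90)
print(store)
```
[1, 8, 90]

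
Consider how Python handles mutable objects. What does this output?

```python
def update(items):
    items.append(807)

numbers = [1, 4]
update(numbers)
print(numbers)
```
[1, 4, 807]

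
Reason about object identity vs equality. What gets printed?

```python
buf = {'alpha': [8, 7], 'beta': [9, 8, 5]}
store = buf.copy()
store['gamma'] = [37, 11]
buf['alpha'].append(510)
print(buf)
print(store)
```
{'alpha': [8, 7, 510], 'beta': [9, 8, 5]}
{'alpha': [8, 7, 510], 'beta': [9, 8, 5], 'gamma': [37, 11]}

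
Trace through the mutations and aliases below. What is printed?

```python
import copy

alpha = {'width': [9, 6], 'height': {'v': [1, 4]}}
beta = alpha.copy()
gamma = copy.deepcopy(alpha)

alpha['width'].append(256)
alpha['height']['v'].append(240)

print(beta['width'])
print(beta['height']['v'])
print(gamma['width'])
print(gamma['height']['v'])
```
[9, 6, 256]
[1, 4, 240]
[9, 6]
[1, 4]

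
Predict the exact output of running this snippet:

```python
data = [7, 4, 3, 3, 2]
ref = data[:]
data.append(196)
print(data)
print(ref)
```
[7, 4, 3, 3, 2, 196]
[7, 4, 3, 3, 2]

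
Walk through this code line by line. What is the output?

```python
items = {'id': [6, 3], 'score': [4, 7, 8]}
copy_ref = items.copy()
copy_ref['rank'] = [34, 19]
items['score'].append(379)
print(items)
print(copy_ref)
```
{'id': [6, 3], 'score': [4, 7, 8, 379]}
{'id': [6, 3], 'score': [4, 7, 8, 379], 'rank': [34, 19]}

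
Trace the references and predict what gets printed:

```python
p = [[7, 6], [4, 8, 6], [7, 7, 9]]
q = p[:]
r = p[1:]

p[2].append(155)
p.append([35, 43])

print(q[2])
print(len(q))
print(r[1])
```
[7, 7, 9, 155]
3
[7, 7, 9, 155]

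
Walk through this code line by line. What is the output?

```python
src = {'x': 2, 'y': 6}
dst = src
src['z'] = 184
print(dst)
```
{'x': 2, 'y': 6, 'z': 184}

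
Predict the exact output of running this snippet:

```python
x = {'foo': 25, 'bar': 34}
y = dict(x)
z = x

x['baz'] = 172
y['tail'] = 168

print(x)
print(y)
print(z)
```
{'foo': 25, 'bar': 34, 'baz': 172}
{'foo': 25, 'bar': 34, 'tail': 168}
{'foo': 25, 'bar': 34, 'baz': 172}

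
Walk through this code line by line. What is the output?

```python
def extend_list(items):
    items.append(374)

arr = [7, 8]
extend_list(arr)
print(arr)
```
[7, 8, 374]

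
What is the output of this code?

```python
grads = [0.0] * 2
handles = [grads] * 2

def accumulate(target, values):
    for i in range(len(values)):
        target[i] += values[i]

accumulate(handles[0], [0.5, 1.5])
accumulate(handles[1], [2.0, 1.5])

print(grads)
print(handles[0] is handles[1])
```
[2.5, 3.0]
True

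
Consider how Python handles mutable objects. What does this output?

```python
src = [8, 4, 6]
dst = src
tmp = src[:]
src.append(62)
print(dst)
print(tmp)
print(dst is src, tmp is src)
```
[8, 4, 6, 62]
[8, 4, 6]
True False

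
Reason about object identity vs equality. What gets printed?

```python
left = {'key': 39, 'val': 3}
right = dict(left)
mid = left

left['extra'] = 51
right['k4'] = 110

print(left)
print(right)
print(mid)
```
{'key': 39, 'val': 3, 'extra': 51}
{'key': 39, 'val': 3, 'k4': 110}
{'key': 39, 'val': 3, 'extra': 51}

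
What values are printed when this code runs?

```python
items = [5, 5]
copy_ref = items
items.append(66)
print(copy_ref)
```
[5, 5, 66]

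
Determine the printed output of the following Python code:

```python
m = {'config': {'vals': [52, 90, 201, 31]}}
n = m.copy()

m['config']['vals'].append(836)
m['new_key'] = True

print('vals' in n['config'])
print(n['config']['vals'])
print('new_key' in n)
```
True
[52, 90, 201, 31, 836]
False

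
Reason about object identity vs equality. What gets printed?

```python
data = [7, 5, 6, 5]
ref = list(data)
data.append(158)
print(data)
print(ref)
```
[7, 5, 6, 5, 158]
[7, 5, 6, 5]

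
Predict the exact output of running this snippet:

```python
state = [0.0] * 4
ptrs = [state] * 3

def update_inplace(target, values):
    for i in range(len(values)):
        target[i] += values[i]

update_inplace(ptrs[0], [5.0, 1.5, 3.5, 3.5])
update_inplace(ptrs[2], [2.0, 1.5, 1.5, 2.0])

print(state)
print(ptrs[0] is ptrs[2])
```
[7.0, 3.0, 5.0, 5.5]
True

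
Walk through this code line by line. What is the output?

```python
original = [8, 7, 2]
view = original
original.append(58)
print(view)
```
[8, 7, 2, 58]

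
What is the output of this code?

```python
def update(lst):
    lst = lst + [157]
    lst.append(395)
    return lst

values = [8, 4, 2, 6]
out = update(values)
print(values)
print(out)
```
[8, 4, 2, 6]
[8, 4, 2, 6, 157, 395]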